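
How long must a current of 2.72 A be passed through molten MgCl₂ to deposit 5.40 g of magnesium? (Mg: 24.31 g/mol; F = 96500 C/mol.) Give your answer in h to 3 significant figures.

n(Mg) = 5.40 / 24.31 = 0.2221 mol
Mg²⁺ + 2e⁻ → Mg, so n(e⁻) = 2 × 0.2221 = 0.4442 mol
Q = 0.4442 × 96500 = 42870 C
t = Q / I = 42870 / 2.72 = 15760 s = 4.38 h

4.38 h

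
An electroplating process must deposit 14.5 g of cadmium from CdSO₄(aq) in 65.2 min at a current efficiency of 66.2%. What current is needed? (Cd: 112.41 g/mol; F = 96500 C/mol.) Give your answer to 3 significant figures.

9.61 A

n(Cd) = 14.5 / 112.41 = 0.1290 mol
Cd²⁺ + 2e⁻ → Cd, so n(e⁻) = 2 × 0.1290 = 0.2580 mol
Q = 0.2580 × 96500 / 0.662 = 37610 C
I = Q / t = 37610 / 3912 s = 9.61 A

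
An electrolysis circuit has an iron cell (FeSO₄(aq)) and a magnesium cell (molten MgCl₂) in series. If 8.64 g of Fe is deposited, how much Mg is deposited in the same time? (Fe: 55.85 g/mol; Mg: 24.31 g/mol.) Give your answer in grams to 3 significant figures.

3.76 g

n(Fe) = 8.64 / 55.85 = 0.1547 mol
Fe²⁺ + 2e⁻ → Fe, so n(e⁻) = 2 × 0.1547 = 0.3094 mol
In series, the same 0.3094 mol of electrons flows through the second cell.
Mg²⁺ + 2e⁻ → Mg, so n(Mg) = 0.3094 / 2 = 0.1547 mol
m(Mg) = 0.1547 × 24.31 = 3.76 g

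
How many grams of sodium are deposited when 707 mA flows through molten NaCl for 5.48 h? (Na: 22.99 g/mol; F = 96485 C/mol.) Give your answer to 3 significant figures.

3.32 g

Q = 0.707 A × 19728 s = 13950 C
n(e⁻) = Q/F = 13950/96485 = 0.1446 mol
Na⁺ + e⁻ → Na, so n(Na) = 0.1446 mol
m = 0.1446 × 22.99 = 3.32 g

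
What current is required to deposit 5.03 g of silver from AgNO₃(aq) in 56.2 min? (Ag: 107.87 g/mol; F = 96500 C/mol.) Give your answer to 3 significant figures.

n(Ag) = 5.03 / 107.87 = 0.04663 mol
Ag⁺ + e⁻ → Ag, so n(e⁻) = 0.04663 mol
Q = 0.04663 × 96500 = 4500 C
I = Q / t = 4500 / 3372 s = 1.33 A

1.33 A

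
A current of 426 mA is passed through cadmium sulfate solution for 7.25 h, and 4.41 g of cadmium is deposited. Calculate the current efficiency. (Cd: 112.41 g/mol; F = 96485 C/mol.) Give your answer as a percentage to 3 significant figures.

Q = 0.426 × 26100 = 11120 C
n(e⁻) = 11120 / 96485 = 0.1153 mol
Cd²⁺ + 2e⁻ → Cd, so theoretical n(Cd) = 0.05765 mol → 6.480 g
Efficiency = 4.41 / 6.480 = 0.6806 = 68.1%

68.1%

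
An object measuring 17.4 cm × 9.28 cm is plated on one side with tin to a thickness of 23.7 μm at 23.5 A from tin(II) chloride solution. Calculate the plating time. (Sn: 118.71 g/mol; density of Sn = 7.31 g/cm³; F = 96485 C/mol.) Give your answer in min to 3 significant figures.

3.23 min

Plated area = 17.4 × 9.28 = 161.5 cm²
Volume = 161.5 × 23.7×10⁻⁴ cm = 0.3828 cm³
m(Sn) = 0.3828 × 7.31 = 2.798 g
n(Sn) = 2.798 / 118.71 = 0.02357 mol; n(e⁻) = 2 × 0.02357 = 0.04714 mol
Q = 0.04714 × 96485 = 4548 C
t = 4548 / 23.5 = 193.5 s = 3.23 min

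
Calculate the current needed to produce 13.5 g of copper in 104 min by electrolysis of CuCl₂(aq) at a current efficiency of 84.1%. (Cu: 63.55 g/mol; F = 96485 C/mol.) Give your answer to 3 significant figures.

7.81 A

n(Cu) = 13.5 / 63.55 = 0.2124 mol
Cu²⁺ + 2e⁻ → Cu, so n(e⁻) = 2 × 0.2124 = 0.4248 mol
Q = 0.4248 × 96485 / 0.841 = 48740 C
I = Q / t = 48740 / 6240 s = 7.81 A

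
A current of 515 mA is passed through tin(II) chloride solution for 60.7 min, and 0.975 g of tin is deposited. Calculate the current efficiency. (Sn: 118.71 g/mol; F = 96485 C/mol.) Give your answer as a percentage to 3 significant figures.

Q = 0.515 × 3642 = 1876 C
n(e⁻) = 1876 / 96485 = 0.01944 mol
Sn²⁺ + 2e⁻ → Sn, so theoretical n(Sn) = 0.009720 mol → 1.154 g
Efficiency = 0.975 / 1.154 = 0.8449 = 84.5%

84.5%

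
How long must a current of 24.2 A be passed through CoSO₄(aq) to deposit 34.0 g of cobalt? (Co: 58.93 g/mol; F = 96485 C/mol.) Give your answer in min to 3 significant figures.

n(Co) = 34.0 / 58.93 = 0.5770 mol
Co²⁺ + 2e⁻ → Co, so n(e⁻) = 2 × 0.5770 = 1.154 mol
Q = 1.154 × 96485 = 1.113×10^5 C
t = Q / I = 1.113×10^5 / 24.2 = 4599 s = 76.7 min

76.7 min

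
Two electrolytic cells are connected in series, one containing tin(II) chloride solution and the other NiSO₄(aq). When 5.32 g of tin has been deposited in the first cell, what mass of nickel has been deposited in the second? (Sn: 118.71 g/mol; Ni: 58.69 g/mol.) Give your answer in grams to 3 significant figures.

2.63 g

n(Sn) = 5.32 / 118.71 = 0.04482 mol
Sn²⁺ + 2e⁻ → Sn, so n(e⁻) = 2 × 0.04482 = 0.08964 mol
In series, the same 0.08964 mol of electrons flows through the second cell.
Ni²⁺ + 2e⁻ → Ni, so n(Ni) = 0.08964 / 2 = 0.04482 mol
m(Ni) = 0.04482 × 58.69 = 2.63 g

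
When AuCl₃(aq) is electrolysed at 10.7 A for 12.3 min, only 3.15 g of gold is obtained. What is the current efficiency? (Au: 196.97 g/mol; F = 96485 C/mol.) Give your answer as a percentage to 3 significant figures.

58.6%

Q = 10.7 × 738 = 7897 C
n(e⁻) = 7897 / 96485 = 0.08185 mol
Au³⁺ + 3e⁻ → Au, so theoretical n(Au) = 0.02728 mol → 5.373 g
Efficiency = 3.15 / 5.373 = 0.5863 = 58.6%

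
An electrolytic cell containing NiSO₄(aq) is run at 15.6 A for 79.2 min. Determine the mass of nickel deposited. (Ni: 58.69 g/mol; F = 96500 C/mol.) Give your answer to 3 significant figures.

22.5 g

Charge passed = 15.6 × 4752 = 74130 C
n(e⁻) = 74130 / 96500 = 0.7682 mol
Ni²⁺ + 2e⁻ → Ni, so n(Ni) = 0.7682 / 2 = 0.3841 mol
m = 0.3841 × 58.69 = 22.5 g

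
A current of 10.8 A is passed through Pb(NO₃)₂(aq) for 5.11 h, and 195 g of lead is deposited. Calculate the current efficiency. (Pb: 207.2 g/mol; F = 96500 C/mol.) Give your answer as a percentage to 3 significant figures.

91.4%

Q = 10.8 × 18396 = 1.987×10^5 C
n(e⁻) = 1.987×10^5 / 96500 = 2.059 mol
Pb²⁺ + 2e⁻ → Pb, so theoretical n(Pb) = 1.030 mol → 213.4 g
Efficiency = 195 / 213.4 = 0.9138 = 91.4%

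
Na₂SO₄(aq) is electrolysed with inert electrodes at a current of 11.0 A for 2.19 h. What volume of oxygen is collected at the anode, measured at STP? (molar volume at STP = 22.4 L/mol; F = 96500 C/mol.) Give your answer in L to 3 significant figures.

Q = It = 11.0 × 7884 = 86720 C
n(e⁻) = 86720 / 96500 = 0.8987 mol
2H₂O → O₂ + 4H⁺ + 4e⁻, so n(O₂) = 0.8987 / 4 = 0.2247 mol
V = 0.2247 × 22.4 = 5.033 L

5.03 L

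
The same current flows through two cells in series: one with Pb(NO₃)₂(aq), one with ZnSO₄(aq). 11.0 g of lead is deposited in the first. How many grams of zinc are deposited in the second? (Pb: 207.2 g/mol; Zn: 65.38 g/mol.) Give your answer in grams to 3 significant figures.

n(Pb) = 11.0 / 207.2 = 0.05309 mol
Pb²⁺ + 2e⁻ → Pb, so n(e⁻) = 2 × 0.05309 = 0.1062 mol
The cells are in series, so the same charge (and hence the same n(e⁻) = 0.1062 mol) passes through both.
Zn²⁺ + 2e⁻ → Zn, so n(Zn) = 0.1062 / 2 = 0.05310 mol
m(Zn) = 0.05310 × 65.38 = 3.47 g

3.47 g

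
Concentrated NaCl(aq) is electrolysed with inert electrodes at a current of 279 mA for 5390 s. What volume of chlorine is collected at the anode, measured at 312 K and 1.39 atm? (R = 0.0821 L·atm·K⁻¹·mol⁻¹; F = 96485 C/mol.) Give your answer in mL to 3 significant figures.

Charge passed = 0.279 × 5390 = 1504 C
n(e⁻) = 1504 / 96485 = 0.01559 mol
2Cl⁻ → Cl₂ + 2e⁻, so n(Cl₂) = 0.01559 / 2 = 0.007795 mol
V = nRT/P = 0.007795 × 0.0821 × 312 / 1.39 = 0.1436 L
= 144 mL

144 mL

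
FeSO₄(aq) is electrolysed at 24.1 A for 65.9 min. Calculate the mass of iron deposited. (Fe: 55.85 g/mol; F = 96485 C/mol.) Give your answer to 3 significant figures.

Q = 24.1 A × 3954 s = 95290 C
n(e⁻) = Q/F = 95290/96485 = 0.9876 mol
Fe²⁺ + 2e⁻ → Fe, so n(Fe) = 0.9876 / 2 = 0.4938 mol
m = 0.4938 × 55.85 = 27.6 g

27.6 g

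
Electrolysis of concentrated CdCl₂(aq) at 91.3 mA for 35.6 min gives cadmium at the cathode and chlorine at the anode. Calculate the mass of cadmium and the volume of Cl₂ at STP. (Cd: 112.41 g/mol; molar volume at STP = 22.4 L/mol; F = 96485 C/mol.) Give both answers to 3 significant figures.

0.114 g Cd; 0.0226 L Cl₂

Q = 0.0913 × 2136 = 195.0 C; n(e⁻) = 195.0 / 96485 = 0.002021 mol
Cathode: Cd²⁺ + 2e⁻ → Cd → n(Cd) = 0.002021/2 = 0.001011 mol → 0.114 g
Anode: 2Cl⁻ → Cl₂ + 2e⁻ → n(Cl₂) = 0.002021/2 = 0.001011 mol → 0.0226 L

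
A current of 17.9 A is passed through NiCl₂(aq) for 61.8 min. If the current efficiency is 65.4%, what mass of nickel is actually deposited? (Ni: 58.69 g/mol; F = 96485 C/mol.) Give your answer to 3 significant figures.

Q = 17.9 × 3708 = 66370 C
n(e⁻) = 66370 / 96485 = 0.6879 mol
Ni²⁺ + 2e⁻ → Ni, so theoretical m(Ni) = 0.3440 × 58.69 = 20.19 g
Actual mass = 65.4% × 20.19 = 13.2 g

13.2 g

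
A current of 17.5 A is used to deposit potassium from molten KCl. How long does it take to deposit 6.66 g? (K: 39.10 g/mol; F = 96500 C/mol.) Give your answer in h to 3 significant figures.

0.261 h

n(K) = 6.66 / 39.10 = 0.1703 mol
K⁺ + e⁻ → K, so n(e⁻) = 0.1703 mol
Q = 0.1703 × 96500 = 16430 C
t = Q / I = 16430 / 17.5 = 938.9 s = 0.261 h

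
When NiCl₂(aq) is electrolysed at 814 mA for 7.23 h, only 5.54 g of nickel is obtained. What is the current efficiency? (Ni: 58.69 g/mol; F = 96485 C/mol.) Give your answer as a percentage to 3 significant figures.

Q = 0.814 × 26028 = 21190 C
n(e⁻) = 21190 / 96485 = 0.2196 mol
Ni²⁺ + 2e⁻ → Ni, so theoretical n(Ni) = 0.1098 mol → 6.444 g
Efficiency = 5.54 / 6.444 = 0.8597 = 86.0%

86.0%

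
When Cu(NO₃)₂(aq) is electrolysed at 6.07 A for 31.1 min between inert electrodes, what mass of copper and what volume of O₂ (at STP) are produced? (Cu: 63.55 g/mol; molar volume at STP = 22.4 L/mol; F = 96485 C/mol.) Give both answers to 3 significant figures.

Q = 6.07 × 1866 = 11330 C; n(e⁻) = 11330 / 96485 = 0.1174 mol
Cathode: Cu²⁺ + 2e⁻ → Cu → n(Cu) = 0.1174/2 = 0.05870 mol → 3.73 g
Anode: 2H₂O → O₂ + 4H⁺ + 4e⁻ → n(O₂) = 0.1174/4 = 0.02935 mol → 0.657 L

3.73 g Cu; 0.657 L O₂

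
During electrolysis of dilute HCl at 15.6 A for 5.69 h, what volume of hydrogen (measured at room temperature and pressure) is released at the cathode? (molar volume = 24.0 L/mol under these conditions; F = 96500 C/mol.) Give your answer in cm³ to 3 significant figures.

39700 cm³

Charge passed = 15.6 × 20484 = 3.196×10^5 C
Moles of electrons = 3.196×10^5 / 96500 = 3.312 mol
2H⁺ + 2e⁻ → H₂, so n(H₂) = 3.312 / 2 = 1.656 mol
V = 1.656 × 24.0 = 39.74 L
= 39700 cm³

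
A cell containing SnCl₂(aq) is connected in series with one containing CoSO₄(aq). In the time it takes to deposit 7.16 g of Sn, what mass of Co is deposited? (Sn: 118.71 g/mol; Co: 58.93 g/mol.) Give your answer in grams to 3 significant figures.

3.55 g

n(Sn) = 7.16 / 118.71 = 0.06032 mol
Sn²⁺ + 2e⁻ → Sn, so n(e⁻) = 2 × 0.06032 = 0.1206 mol
Since the cells are in series, n(e⁻) in the Co cell is also 0.1206 mol.
Co²⁺ + 2e⁻ → Co, so n(Co) = 0.1206 / 2 = 0.06030 mol
m(Co) = 0.06030 × 58.93 = 3.55 g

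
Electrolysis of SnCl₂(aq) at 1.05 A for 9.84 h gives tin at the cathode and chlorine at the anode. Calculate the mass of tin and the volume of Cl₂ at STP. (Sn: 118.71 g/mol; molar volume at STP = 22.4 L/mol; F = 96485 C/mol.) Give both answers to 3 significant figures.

22.9 g Sn; 4.32 L Cl₂

Q = 1.05 × 35424 = 37200 C; n(e⁻) = 37200 / 96485 = 0.3856 mol
Cathode: Sn²⁺ + 2e⁻ → Sn → n(Sn) = 0.3856/2 = 0.1928 mol → 22.9 g
Anode: 2Cl⁻ → Cl₂ + 2e⁻ → n(Cl₂) = 0.3856/2 = 0.1928 mol → 4.32 L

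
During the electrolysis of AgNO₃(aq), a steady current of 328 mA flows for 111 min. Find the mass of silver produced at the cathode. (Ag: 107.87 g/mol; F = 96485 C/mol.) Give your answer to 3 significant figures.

2.44 g

Charge passed = 0.328 × 6660 = 2184 C
Moles of electrons = 2184 / 96485 = 0.02264 mol
Ag⁺ + e⁻ → Ag, so n(Ag) = 0.02264 mol
m = 0.02264 × 107.87 = 2.44 g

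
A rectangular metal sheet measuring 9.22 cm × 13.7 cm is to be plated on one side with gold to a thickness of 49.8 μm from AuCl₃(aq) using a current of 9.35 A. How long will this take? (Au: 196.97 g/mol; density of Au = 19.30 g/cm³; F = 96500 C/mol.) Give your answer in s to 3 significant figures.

1910 s

Plated area = 9.22 × 13.7 = 126.3 cm²
Volume = 126.3 × 49.8×10⁻⁴ cm = 0.6290 cm³
m(Au) = 0.6290 × 19.30 = 12.14 g
n(Au) = 12.14 / 196.97 = 0.06163 mol; n(e⁻) = 3 × 0.06163 = 0.1849 mol
Q = 0.1849 × 96500 = 17840 C
t = 17840 / 9.35 = 1908 s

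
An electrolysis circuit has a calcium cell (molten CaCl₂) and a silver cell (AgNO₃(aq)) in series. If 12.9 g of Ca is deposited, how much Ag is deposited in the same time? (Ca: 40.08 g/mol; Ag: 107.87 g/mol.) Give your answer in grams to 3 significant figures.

69.4 g

n(Ca) = 12.9 / 40.08 = 0.3219 mol
Ca²⁺ + 2e⁻ → Ca, so n(e⁻) = 2 × 0.3219 = 0.6438 mol
The cells are in series, so the same charge (and hence the same n(e⁻) = 0.6438 mol) passes through both.
Ag⁺ + e⁻ → Ag, so n(Ag) = 0.6438 mol
m(Ag) = 0.6438 × 107.87 = 69.4 g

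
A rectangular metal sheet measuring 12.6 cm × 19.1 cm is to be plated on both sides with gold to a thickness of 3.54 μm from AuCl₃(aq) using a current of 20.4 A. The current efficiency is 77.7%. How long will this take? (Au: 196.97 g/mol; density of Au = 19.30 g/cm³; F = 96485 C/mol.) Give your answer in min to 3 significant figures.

Plated area = 2 × 12.6 × 19.1 = 481.3 cm²
Volume = 481.3 × 3.54×10⁻⁴ cm = 0.1704 cm³
m(Au) = 0.1704 × 19.30 = 3.289 g
n(Au) = 3.289 / 196.97 = 0.01670 mol; n(e⁻) = 3 × 0.01670 = 0.05010 mol
Q = 0.05010 × 96485 / 0.777 = 6221 C
t = 6221 / 20.4 = 305.0 s = 5.08 min

5.08 min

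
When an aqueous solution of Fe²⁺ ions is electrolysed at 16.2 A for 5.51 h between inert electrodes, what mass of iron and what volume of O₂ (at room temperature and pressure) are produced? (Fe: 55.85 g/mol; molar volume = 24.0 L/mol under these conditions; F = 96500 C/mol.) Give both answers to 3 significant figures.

Q = 16.2 × 19836 = 3.213×10^5 C; n(e⁻) = 3.213×10^5 / 96500 = 3.330 mol
Cathode: Fe²⁺ + 2e⁻ → Fe → n(Fe) = 3.330/2 = 1.665 mol → 93.0 g
Anode: 2H₂O → O₂ + 4H⁺ + 4e⁻ → n(O₂) = 3.330/4 = 0.8325 mol → 20.0 L

93.0 g Fe; 20.0 L O₂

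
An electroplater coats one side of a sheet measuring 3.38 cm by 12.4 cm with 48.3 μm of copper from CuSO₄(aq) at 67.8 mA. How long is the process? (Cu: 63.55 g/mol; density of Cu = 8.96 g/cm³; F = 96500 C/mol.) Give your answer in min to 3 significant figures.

1350 min

Plated area = 3.38 × 12.4 = 41.91 cm²
Volume = 41.91 × 48.3×10⁻⁴ cm = 0.2024 cm³
m(Cu) = 0.2024 × 8.96 = 1.814 g
n(Cu) = 1.814 / 63.55 = 0.02854 mol; n(e⁻) = 2 × 0.02854 = 0.05708 mol
Q = 0.05708 × 96500 = 5508 C
t = 5508 / 0.0678 = 81240 s = 1350 min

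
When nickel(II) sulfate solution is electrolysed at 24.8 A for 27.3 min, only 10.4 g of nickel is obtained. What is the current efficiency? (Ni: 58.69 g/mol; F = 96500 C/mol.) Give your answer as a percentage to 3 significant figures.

84.2%

Q = 24.8 × 1638 = 40620 C
n(e⁻) = 40620 / 96500 = 0.4209 mol
Ni²⁺ + 2e⁻ → Ni, so theoretical n(Ni) = 0.2105 mol → 12.35 g
Efficiency = 10.4 / 12.35 = 0.8421 = 84.2%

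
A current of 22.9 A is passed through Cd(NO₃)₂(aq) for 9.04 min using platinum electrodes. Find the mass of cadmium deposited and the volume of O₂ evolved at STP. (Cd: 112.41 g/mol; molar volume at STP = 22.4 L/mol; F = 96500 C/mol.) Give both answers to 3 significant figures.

Q = 22.9 × 542.4 = 12420 C; n(e⁻) = 12420 / 96500 = 0.1287 mol
Cathode: Cd²⁺ + 2e⁻ → Cd → n(Cd) = 0.1287/2 = 0.06435 mol → 7.23 g
Anode: 2H₂O → O₂ + 4H⁺ + 4e⁻ → n(O₂) = 0.1287/4 = 0.03218 mol → 0.721 L

7.23 g Cd; 0.721 L O₂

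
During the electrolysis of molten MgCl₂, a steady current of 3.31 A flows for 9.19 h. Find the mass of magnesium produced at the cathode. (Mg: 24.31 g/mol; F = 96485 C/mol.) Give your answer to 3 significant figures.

Charge passed = 3.31 × 33084 = 1.095×10^5 C
Moles of electrons = 1.095×10^5 / 96485 = 1.135 mol
Mg²⁺ + 2e⁻ → Mg, so n(Mg) = 1.135 / 2 = 0.5675 mol
m = 0.5675 × 24.31 = 13.8 g

13.8 g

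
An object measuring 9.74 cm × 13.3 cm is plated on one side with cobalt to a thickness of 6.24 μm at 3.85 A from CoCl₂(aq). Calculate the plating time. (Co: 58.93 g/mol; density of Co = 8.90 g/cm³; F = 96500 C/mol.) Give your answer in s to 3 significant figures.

612 s

Plated area = 9.74 × 13.3 = 129.5 cm²
Volume = 129.5 × 6.24×10⁻⁴ cm = 0.08081 cm³
m(Co) = 0.08081 × 8.90 = 0.7192 g
n(Co) = 0.7192 / 58.93 = 0.01220 mol; n(e⁻) = 2 × 0.01220 = 0.02440 mol
Q = 0.02440 × 96500 = 2355 C
t = 2355 / 3.85 = 611.7 s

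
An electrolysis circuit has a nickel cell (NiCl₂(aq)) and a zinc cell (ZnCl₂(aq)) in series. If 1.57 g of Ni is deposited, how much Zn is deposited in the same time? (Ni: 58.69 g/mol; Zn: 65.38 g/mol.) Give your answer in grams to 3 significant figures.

1.75 g

n(Ni) = 1.57 / 58.69 = 0.02675 mol
Ni²⁺ + 2e⁻ → Ni, so n(e⁻) = 2 × 0.02675 = 0.05350 mol
Same current for the same time ⇒ same n(e⁻) = 0.05350 mol in both cells.
Zn²⁺ + 2e⁻ → Zn, so n(Zn) = 0.05350 / 2 = 0.02675 mol
m(Zn) = 0.02675 × 65.38 = 1.75 g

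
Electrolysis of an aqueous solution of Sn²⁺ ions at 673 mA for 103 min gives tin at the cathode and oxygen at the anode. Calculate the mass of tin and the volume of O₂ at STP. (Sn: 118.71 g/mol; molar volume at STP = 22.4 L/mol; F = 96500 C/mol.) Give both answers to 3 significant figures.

2.56 g Sn; 0.241 L O₂

Q = 0.673 × 6180 = 4159 C; n(e⁻) = 4159 / 96500 = 0.04310 mol
Cathode: Sn²⁺ + 2e⁻ → Sn → n(Sn) = 0.04310/2 = 0.02155 mol → 2.56 g
Anode: 2H₂O → O₂ + 4H⁺ + 4e⁻ → n(O₂) = 0.04310/4 = 0.01078 mol → 0.241 L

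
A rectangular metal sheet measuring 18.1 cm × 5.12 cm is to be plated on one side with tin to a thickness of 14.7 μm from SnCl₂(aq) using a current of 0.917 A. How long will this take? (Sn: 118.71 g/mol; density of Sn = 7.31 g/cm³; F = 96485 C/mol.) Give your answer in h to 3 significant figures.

0.490 h

Plated area = 18.1 × 5.12 = 92.67 cm²
Volume = 92.67 × 14.7×10⁻⁴ cm = 0.1362 cm³
m(Sn) = 0.1362 × 7.31 = 0.9956 g
n(Sn) = 0.9956 / 118.71 = 0.008387 mol; n(e⁻) = 2 × 0.008387 = 0.01677 mol
Q = 0.01677 × 96485 = 1618 C
t = 1618 / 0.917 = 1764 s = 0.490 h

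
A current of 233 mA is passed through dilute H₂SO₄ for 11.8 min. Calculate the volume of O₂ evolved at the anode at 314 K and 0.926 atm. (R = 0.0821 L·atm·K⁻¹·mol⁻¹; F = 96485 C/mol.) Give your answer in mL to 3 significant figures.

11.9 mL

Q = 0.233 A × 708 s = 165.0 C
n(e⁻) = Q/F = 165.0/96485 = 0.001710 mol
2H₂O → O₂ + 4H⁺ + 4e⁻, so n(O₂) = 0.001710 / 4 = 4.275×10^-4 mol
V = nRT/P = 4.275×10^-4 × 0.0821 × 314 / 0.926 = 0.01190 L
= 11.9 mL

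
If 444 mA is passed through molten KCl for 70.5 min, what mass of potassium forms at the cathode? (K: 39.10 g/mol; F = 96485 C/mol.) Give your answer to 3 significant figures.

Q = It = 0.444 × 4230 = 1878 C
Moles of electrons = 1878 / 96485 = 0.01946 mol
K⁺ + e⁻ → K, so n(K) = 0.01946 mol
m = 0.01946 × 39.10 = 0.761 g

0.761 g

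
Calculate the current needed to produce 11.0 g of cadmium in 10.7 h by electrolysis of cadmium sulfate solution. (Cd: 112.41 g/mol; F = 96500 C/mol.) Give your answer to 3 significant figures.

n(Cd) = 11.0 / 112.41 = 0.09786 mol
Cd²⁺ + 2e⁻ → Cd, so n(e⁻) = 2 × 0.09786 = 0.1957 mol
Q = 0.1957 × 96500 = 18890 C
I = Q / t = 18890 / 38520 s = 0.490 A

0.490 A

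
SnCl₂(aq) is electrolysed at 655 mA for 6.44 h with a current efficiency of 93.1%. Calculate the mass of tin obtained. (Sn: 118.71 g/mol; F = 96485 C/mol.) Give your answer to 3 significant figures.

8.70 g

Q = 0.655 × 23184 = 15190 C
n(e⁻) = 15190 / 96485 = 0.1574 mol
Sn²⁺ + 2e⁻ → Sn, so theoretical m(Sn) = 0.07870 × 118.71 = 9.342 g
Actual mass = 93.1% × 9.342 = 8.70 g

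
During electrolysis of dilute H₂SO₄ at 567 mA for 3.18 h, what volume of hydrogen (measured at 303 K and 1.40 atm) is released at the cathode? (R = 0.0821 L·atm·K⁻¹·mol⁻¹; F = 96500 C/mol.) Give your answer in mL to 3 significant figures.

Q = 0.567 A × 11448 s = 6491 C
n(e⁻) = Q/F = 6491/96500 = 0.06726 mol
2H⁺ + 2e⁻ → H₂, so n(H₂) = 0.06726 / 2 = 0.03363 mol
V = nRT/P = 0.03363 × 0.0821 × 303 / 1.40 = 0.5976 L
= 598 mL

598 mL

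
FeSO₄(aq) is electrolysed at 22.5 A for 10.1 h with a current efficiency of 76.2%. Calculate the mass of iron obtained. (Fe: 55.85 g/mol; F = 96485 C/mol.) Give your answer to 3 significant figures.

Q = 22.5 × 36360 = 8.181×10^5 C
n(e⁻) = 8.181×10^5 / 96485 = 8.479 mol
Fe²⁺ + 2e⁻ → Fe, so theoretical m(Fe) = 4.240 × 55.85 = 236.8 g
Actual mass = 76.2% × 236.8 = 180 g

180 g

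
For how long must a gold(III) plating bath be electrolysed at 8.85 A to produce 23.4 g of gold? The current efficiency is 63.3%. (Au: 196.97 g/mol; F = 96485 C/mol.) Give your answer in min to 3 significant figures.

102 min

n(Au) = 23.4 / 196.97 = 0.1188 mol
Au³⁺ + 3e⁻ → Au, so n(e⁻) = 3 × 0.1188 = 0.3564 mol
Q = 0.3564 × 96485 / 0.633 = 54320 C
t = Q / I = 54320 / 8.85 = 6138 s = 102 min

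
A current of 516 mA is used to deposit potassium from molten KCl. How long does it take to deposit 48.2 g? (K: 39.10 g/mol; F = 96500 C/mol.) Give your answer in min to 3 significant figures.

n(K) = 48.2 / 39.10 = 1.233 mol
K⁺ + e⁻ → K, so n(e⁻) = 1.233 mol
Q = 1.233 × 96500 = 1.190×10^5 C
t = Q / I = 1.190×10^5 / 0.516 = 2.306×10^5 s = 3840 min

3840 min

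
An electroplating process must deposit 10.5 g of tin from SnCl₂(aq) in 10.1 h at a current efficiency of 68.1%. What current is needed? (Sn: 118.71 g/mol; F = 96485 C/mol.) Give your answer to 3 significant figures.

0.689 A

n(Sn) = 10.5 / 118.71 = 0.08845 mol
Sn²⁺ + 2e⁻ → Sn, so n(e⁻) = 2 × 0.08845 = 0.1769 mol
Q = 0.1769 × 96485 / 0.681 = 25060 C
I = Q / t = 25060 / 36360 s = 0.689 A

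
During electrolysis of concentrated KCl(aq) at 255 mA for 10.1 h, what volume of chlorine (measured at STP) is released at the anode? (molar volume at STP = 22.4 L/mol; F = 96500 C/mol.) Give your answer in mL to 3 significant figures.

Q = It = 0.255 × 36360 = 9272 C
n(e⁻) = Q/F = 9272/96500 = 0.09608 mol
2Cl⁻ → Cl₂ + 2e⁻, so n(Cl₂) = 0.09608 / 2 = 0.04804 mol
V = 0.04804 × 22.4 = 1.076 L
= 1080 mL

1080 mL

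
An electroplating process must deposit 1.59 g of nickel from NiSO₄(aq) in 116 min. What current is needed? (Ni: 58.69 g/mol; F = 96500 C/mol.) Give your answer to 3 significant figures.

n(Ni) = 1.59 / 58.69 = 0.02709 mol
Ni²⁺ + 2e⁻ → Ni, so n(e⁻) = 2 × 0.02709 = 0.05418 mol
Q = 0.05418 × 96500 = 5228 C
I = Q / t = 5228 / 6960 s = 0.751 A

0.751 A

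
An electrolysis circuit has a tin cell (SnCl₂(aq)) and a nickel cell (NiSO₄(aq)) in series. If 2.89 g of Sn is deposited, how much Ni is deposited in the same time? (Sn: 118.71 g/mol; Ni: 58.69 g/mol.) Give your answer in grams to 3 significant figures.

n(Sn) = 2.89 / 118.71 = 0.02435 mol
Sn²⁺ + 2e⁻ → Sn, so n(e⁻) = 2 × 0.02435 = 0.04870 mol
Same current for the same time ⇒ same n(e⁻) = 0.04870 mol in both cells.
Ni²⁺ + 2e⁻ → Ni, so n(Ni) = 0.04870 / 2 = 0.02435 mol
m(Ni) = 0.02435 × 58.69 = 1.43 g

1.43 g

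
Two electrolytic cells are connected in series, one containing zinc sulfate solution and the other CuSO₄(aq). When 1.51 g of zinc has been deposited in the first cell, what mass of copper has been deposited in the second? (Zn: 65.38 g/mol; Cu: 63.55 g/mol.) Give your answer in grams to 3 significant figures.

1.47 g

n(Zn) = 1.51 / 65.38 = 0.02310 mol
Zn²⁺ + 2e⁻ → Zn, so n(e⁻) = 2 × 0.02310 = 0.04620 mol
The cells are in series, so the same charge (and hence the same n(e⁻) = 0.04620 mol) passes through both.
Cu²⁺ + 2e⁻ → Cu, so n(Cu) = 0.04620 / 2 = 0.02310 mol
m(Cu) = 0.02310 × 63.55 = 1.47 g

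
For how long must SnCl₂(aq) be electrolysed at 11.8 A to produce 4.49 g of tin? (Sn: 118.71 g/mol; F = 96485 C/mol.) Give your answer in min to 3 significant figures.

n(Sn) = 4.49 / 118.71 = 0.03782 mol
Sn²⁺ + 2e⁻ → Sn, so n(e⁻) = 2 × 0.03782 = 0.07564 mol
Q = 0.07564 × 96485 = 7298 C
t = Q / I = 7298 / 11.8 = 618.5 s = 10.3 min

10.3 min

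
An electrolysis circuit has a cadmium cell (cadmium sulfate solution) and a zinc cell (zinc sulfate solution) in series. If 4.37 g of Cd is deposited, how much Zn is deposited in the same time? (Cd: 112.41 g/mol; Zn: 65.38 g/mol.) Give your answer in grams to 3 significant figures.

2.54 g

n(Cd) = 4.37 / 112.41 = 0.03888 mol
Cd²⁺ + 2e⁻ → Cd, so n(e⁻) = 2 × 0.03888 = 0.07776 mol
Same current for the same time ⇒ same n(e⁻) = 0.07776 mol in both cells.
Zn²⁺ + 2e⁻ → Zn, so n(Zn) = 0.07776 / 2 = 0.03888 mol
m(Zn) = 0.03888 × 65.38 = 2.54 g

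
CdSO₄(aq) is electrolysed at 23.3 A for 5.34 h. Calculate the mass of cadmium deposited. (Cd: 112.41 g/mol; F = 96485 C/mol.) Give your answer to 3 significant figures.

Q = 23.3 A × 19224 s = 4.479×10^5 C
n(e⁻) = 4.479×10^5 / 96485 = 4.642 mol
Cd²⁺ + 2e⁻ → Cd, so n(Cd) = 4.642 / 2 = 2.321 mol
m = 2.321 × 112.41 = 261 g

261 g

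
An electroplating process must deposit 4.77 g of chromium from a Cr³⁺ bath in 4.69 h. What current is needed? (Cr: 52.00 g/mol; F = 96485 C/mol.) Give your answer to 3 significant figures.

1.57 A

n(Cr) = 4.77 / 52.00 = 0.09173 mol
Cr³⁺ + 3e⁻ → Cr, so n(e⁻) = 3 × 0.09173 = 0.2752 mol
Q = 0.2752 × 96485 = 26550 C
I = Q / t = 26550 / 16884 s = 1.57 A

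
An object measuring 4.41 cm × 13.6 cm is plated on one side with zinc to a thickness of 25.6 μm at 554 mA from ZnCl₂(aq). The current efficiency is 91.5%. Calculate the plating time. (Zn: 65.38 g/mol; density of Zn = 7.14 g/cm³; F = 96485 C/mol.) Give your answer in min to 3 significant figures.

Plated area = 4.41 × 13.6 = 59.98 cm²
Volume = 59.98 × 25.6×10⁻⁴ cm = 0.1535 cm³
m(Zn) = 0.1535 × 7.14 = 1.096 g
n(Zn) = 1.096 / 65.38 = 0.01676 mol; n(e⁻) = 2 × 0.01676 = 0.03352 mol
Q = 0.03352 × 96485 / 0.915 = 3535 C
t = 3535 / 0.554 = 6381 s = 106 min

106 min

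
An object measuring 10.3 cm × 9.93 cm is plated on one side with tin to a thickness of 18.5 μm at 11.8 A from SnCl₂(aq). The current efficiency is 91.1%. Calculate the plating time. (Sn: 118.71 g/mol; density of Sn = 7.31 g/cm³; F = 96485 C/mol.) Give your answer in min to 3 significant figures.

3.49 min

Plated area = 10.3 × 9.93 = 102.3 cm²
Volume = 102.3 × 18.5×10⁻⁴ cm = 0.1893 cm³
m(Sn) = 0.1893 × 7.31 = 1.384 g
n(Sn) = 1.384 / 118.71 = 0.01166 mol; n(e⁻) = 2 × 0.01166 = 0.02332 mol
Q = 0.02332 × 96485 / 0.911 = 2470 C
t = 2470 / 11.8 = 209.3 s = 3.49 min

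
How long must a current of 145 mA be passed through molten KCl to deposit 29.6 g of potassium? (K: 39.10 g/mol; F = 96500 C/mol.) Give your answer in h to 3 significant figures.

n(K) = 29.6 / 39.10 = 0.7570 mol
K⁺ + e⁻ → K, so n(e⁻) = 0.7570 mol
Q = 0.7570 × 96500 = 73050 C
t = Q / I = 73050 / 0.145 = 5.038×10^5 s = 140 h

140 h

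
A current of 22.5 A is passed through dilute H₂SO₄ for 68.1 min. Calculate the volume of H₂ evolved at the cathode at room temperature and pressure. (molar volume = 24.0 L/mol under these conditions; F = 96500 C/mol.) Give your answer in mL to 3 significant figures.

Charge passed = 22.5 × 4086 = 91940 C
Moles of electrons = 91940 / 96500 = 0.9527 mol
2H⁺ + 2e⁻ → H₂, so n(H₂) = 0.9527 / 2 = 0.4764 mol
V = 0.4764 × 24.0 = 11.43 L
= 11400 mL

11400 mL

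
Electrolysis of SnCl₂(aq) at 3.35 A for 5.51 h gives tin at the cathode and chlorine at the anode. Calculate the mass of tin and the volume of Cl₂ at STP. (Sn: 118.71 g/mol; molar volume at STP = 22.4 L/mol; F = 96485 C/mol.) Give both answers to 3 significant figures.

Q = 3.35 × 19836 = 66450 C; n(e⁻) = 66450 / 96485 = 0.6887 mol
Cathode: Sn²⁺ + 2e⁻ → Sn → n(Sn) = 0.6887/2 = 0.3444 mol → 40.9 g
Anode: 2Cl⁻ → Cl₂ + 2e⁻ → n(Cl₂) = 0.6887/2 = 0.3444 mol → 7.71 L

40.9 g Sn; 7.71 L Cl₂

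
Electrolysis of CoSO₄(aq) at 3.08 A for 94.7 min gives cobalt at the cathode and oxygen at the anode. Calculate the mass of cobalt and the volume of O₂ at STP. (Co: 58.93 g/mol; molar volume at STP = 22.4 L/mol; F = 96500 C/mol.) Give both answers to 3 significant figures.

5.34 g Co; 1.02 L O₂

Q = 3.08 × 5682 = 17500 C; n(e⁻) = 17500 / 96500 = 0.1813 mol
Cathode: Co²⁺ + 2e⁻ → Co → n(Co) = 0.1813/2 = 0.09065 mol → 5.34 g
Anode: 2H₂O → O₂ + 4H⁺ + 4e⁻ → n(O₂) = 0.1813/4 = 0.04533 mol → 1.02 L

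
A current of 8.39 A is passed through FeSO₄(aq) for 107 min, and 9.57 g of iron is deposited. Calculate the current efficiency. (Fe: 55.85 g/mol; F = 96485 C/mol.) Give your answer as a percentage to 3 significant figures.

61.4%

Q = 8.39 × 6420 = 53860 C
n(e⁻) = 53860 / 96485 = 0.5582 mol
Fe²⁺ + 2e⁻ → Fe, so theoretical n(Fe) = 0.2791 mol → 15.59 g
Efficiency = 9.57 / 15.59 = 0.6139 = 61.4%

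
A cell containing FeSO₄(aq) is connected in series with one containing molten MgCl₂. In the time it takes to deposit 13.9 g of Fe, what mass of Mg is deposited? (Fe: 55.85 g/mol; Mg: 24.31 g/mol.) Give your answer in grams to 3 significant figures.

6.05 g

n(Fe) = 13.9 / 55.85 = 0.2489 mol
Fe²⁺ + 2e⁻ → Fe, so n(e⁻) = 2 × 0.2489 = 0.4978 mol
Since the cells are in series, n(e⁻) in the Mg cell is also 0.4978 mol.
Mg²⁺ + 2e⁻ → Mg, so n(Mg) = 0.4978 / 2 = 0.2489 mol
m(Mg) = 0.2489 × 24.31 = 6.05 g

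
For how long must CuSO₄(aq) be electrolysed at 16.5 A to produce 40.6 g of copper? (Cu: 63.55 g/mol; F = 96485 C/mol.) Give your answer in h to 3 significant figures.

2.08 h

n(Cu) = 40.6 / 63.55 = 0.6389 mol
Cu²⁺ + 2e⁻ → Cu, so n(e⁻) = 2 × 0.6389 = 1.278 mol
Q = 1.278 × 96485 = 1.233×10^5 C
t = Q / I = 1.233×10^5 / 16.5 = 7473 s = 2.08 h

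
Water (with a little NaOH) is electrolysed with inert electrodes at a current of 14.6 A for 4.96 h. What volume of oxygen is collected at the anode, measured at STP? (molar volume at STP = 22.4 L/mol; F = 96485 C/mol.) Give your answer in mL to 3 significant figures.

Q = It = 14.6 × 17856 = 2.607×10^5 C
n(e⁻) = 2.607×10^5 / 96485 = 2.702 mol
2H₂O → O₂ + 4H⁺ + 4e⁻, so n(O₂) = 2.702 / 4 = 0.6755 mol
V = 0.6755 × 22.4 = 15.13 L
= 15100 mL

15100 mL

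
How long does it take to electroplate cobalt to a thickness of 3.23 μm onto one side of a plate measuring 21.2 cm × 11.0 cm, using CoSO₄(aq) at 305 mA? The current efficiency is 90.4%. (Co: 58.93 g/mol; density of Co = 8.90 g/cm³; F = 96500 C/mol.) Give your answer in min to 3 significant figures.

Plated area = 21.2 × 11.0 = 233.2 cm²
Volume = 233.2 × 3.23×10⁻⁴ cm = 0.07532 cm³
m(Co) = 0.07532 × 8.90 = 0.6703 g
n(Co) = 0.6703 / 58.93 = 0.01137 mol; n(e⁻) = 2 × 0.01137 = 0.02274 mol
Q = 0.02274 × 96500 / 0.904 = 2427 C
t = 2427 / 0.305 = 7957 s = 133 min

133 min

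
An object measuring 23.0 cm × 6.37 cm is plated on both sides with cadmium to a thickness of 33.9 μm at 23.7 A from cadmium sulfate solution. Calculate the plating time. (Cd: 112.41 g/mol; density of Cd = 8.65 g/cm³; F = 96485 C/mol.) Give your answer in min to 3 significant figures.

Plated area = 2 × 23.0 × 6.37 = 293.0 cm²
Volume = 293.0 × 33.9×10⁻⁴ cm = 0.9933 cm³
m(Cd) = 0.9933 × 8.65 = 8.592 g
n(Cd) = 8.592 / 112.41 = 0.07643 mol; n(e⁻) = 2 × 0.07643 = 0.1529 mol
Q = 0.1529 × 96485 = 14750 C
t = 14750 / 23.7 = 622.4 s = 10.4 min

10.4 min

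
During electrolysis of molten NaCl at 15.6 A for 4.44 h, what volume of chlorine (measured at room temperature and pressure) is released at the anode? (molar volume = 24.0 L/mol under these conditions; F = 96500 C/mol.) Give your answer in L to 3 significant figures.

Q = It = 15.6 × 15984 = 2.494×10^5 C
n(e⁻) = 2.494×10^5 / 96500 = 2.584 mol
2Cl⁻ → Cl₂ + 2e⁻, so n(Cl₂) = 2.584 / 2 = 1.292 mol
V = 1.292 × 24.0 = 31.01 L

31.0 L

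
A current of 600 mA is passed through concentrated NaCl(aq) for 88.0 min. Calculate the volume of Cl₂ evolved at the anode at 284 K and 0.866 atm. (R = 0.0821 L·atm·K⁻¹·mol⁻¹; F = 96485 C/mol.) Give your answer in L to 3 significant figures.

0.442 L

Q = It = 0.600 × 5280 = 3168 C
Moles of electrons = 3168 / 96485 = 0.03283 mol
2Cl⁻ → Cl₂ + 2e⁻, so n(Cl₂) = 0.03283 / 2 = 0.01642 mol
V = nRT/P = 0.01642 × 0.0821 × 284 / 0.866 = 0.4421 L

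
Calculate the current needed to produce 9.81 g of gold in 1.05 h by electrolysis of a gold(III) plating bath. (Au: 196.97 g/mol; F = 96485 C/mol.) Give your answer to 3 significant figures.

n(Au) = 9.81 / 196.97 = 0.04980 mol
Au³⁺ + 3e⁻ → Au, so n(e⁻) = 3 × 0.04980 = 0.1494 mol
Q = 0.1494 × 96485 = 14410 C
I = Q / t = 14410 / 3780 s = 3.81 A

3.81 A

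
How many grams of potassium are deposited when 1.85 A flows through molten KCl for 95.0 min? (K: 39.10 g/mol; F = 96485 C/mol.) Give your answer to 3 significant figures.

Charge passed = 1.85 × 5700 = 10550 C
Moles of electrons = 10550 / 96485 = 0.1093 mol
K⁺ + e⁻ → K, so n(K) = 0.1093 mol
m = 0.1093 × 39.10 = 4.27 g

4.27 g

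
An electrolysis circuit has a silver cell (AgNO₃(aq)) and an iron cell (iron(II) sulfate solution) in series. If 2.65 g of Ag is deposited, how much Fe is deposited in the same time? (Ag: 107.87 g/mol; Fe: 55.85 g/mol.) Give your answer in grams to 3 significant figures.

n(Ag) = 2.65 / 107.87 = 0.02457 mol
Ag⁺ + e⁻ → Ag, so n(e⁻) = 0.02457 mol
In series, the same 0.02457 mol of electrons flows through the second cell.
Fe²⁺ + 2e⁻ → Fe, so n(Fe) = 0.02457 / 2 = 0.01229 mol
m(Fe) = 0.01229 × 55.85 = 0.686 g

0.686 g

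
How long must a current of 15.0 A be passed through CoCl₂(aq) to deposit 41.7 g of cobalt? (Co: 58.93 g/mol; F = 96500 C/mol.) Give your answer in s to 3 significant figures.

n(Co) = 41.7 / 58.93 = 0.7076 mol
Co²⁺ + 2e⁻ → Co, so n(e⁻) = 2 × 0.7076 = 1.415 mol
Q = 1.415 × 96500 = 1.365×10^5 C
t = Q / I = 1.365×10^5 / 15.0 = 9100 s

9100 s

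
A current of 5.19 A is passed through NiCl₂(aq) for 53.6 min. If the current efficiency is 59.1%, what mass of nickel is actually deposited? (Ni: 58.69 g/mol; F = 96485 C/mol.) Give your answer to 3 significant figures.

Q = 5.19 × 3216 = 16690 C
n(e⁻) = 16690 / 96485 = 0.1730 mol
Ni²⁺ + 2e⁻ → Ni, so theoretical m(Ni) = 0.08650 × 58.69 = 5.077 g
Actual mass = 59.1% × 5.077 = 3.00 g

3.00 g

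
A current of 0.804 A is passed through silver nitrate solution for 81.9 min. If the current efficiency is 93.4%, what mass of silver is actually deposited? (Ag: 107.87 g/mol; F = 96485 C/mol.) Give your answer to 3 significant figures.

4.13 g

Q = 0.804 × 4914 = 3951 C
n(e⁻) = 3951 / 96485 = 0.04095 mol
Ag⁺ + e⁻ → Ag, so theoretical m(Ag) = 0.04095 × 107.87 = 4.417 g
Actual mass = 93.4% × 4.417 = 4.13 g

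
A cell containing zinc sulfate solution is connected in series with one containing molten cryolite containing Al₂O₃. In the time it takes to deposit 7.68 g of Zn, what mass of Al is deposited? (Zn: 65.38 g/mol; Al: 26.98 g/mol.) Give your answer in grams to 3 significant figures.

2.11 g

n(Zn) = 7.68 / 65.38 = 0.1175 mol
Zn²⁺ + 2e⁻ → Zn, so n(e⁻) = 2 × 0.1175 = 0.2350 mol
The cells are in series, so the same charge (and hence the same n(e⁻) = 0.2350 mol) passes through both.
Al³⁺ + 3e⁻ → Al, so n(Al) = 0.2350 / 3 = 0.07833 mol
m(Al) = 0.07833 × 26.98 = 2.11 g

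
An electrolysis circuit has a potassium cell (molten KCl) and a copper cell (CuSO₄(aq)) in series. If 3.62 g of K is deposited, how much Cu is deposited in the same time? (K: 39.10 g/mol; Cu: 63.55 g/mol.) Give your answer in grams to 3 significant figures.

2.94 g

n(K) = 3.62 / 39.10 = 0.09258 mol
K⁺ + e⁻ → K, so n(e⁻) = 0.09258 mol
Since the cells are in series, n(e⁻) in the Cu cell is also 0.09258 mol.
Cu²⁺ + 2e⁻ → Cu, so n(Cu) = 0.09258 / 2 = 0.04629 mol
m(Cu) = 0.04629 × 63.55 = 2.94 g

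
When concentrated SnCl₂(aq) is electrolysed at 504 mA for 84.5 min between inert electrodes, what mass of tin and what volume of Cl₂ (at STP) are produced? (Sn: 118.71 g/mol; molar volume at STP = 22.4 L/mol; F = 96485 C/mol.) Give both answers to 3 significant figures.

Q = 0.504 × 5070 = 2555 C; n(e⁻) = 2555 / 96485 = 0.02648 mol
Cathode: Sn²⁺ + 2e⁻ → Sn → n(Sn) = 0.02648/2 = 0.01324 mol → 1.57 g
Anode: 2Cl⁻ → Cl₂ + 2e⁻ → n(Cl₂) = 0.02648/2 = 0.01324 mol → 0.297 L

1.57 g Sn; 0.297 L Cl₂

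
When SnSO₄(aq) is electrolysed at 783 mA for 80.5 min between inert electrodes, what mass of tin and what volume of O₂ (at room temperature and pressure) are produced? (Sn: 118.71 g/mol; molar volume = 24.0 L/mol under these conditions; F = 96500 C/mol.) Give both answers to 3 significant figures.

2.33 g Sn; 0.235 L O₂

Q = 0.783 × 4830 = 3782 C; n(e⁻) = 3782 / 96500 = 0.03919 mol
Cathode: Sn²⁺ + 2e⁻ → Sn → n(Sn) = 0.03919/2 = 0.01960 mol → 2.33 g
Anode: 2H₂O → O₂ + 4H⁺ + 4e⁻ → n(O₂) = 0.03919/4 = 0.009798 mol → 0.235 L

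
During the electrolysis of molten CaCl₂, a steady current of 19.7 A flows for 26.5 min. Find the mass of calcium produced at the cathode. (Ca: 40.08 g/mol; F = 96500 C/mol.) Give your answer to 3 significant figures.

6.50 g

Q = It = 19.7 × 1590 = 31320 C
n(e⁻) = 31320 / 96500 = 0.3246 mol
Ca²⁺ + 2e⁻ → Ca, so n(Ca) = 0.3246 / 2 = 0.1623 mol
m = 0.1623 × 40.08 = 6.50 g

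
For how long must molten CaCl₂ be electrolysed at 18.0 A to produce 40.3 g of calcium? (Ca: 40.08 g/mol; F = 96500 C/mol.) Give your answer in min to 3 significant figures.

180 min

n(Ca) = 40.3 / 40.08 = 1.005 mol
Ca²⁺ + 2e⁻ → Ca, so n(e⁻) = 2 × 1.005 = 2.010 mol
Q = 2.010 × 96500 = 1.940×10^5 C
t = Q / I = 1.940×10^5 / 18.0 = 10780 s = 180 min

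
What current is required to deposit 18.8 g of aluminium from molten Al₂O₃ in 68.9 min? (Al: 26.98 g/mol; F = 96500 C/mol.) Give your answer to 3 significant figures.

48.8 A

n(Al) = 18.8 / 26.98 = 0.6968 mol
Al³⁺ + 3e⁻ → Al, so n(e⁻) = 3 × 0.6968 = 2.090 mol
Q = 2.090 × 96500 = 2.017×10^5 C
I = Q / t = 2.017×10^5 / 4134 s = 48.8 A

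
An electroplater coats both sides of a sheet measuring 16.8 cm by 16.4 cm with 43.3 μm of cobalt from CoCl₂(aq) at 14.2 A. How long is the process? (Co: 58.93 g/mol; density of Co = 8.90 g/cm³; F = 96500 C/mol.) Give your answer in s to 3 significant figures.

Plated area = 2 × 16.8 × 16.4 = 551.0 cm²
Volume = 551.0 × 43.3×10⁻⁴ cm = 2.386 cm³
m(Co) = 2.386 × 8.90 = 21.24 g
n(Co) = 21.24 / 58.93 = 0.3604 mol; n(e⁻) = 2 × 0.3604 = 0.7208 mol
Q = 0.7208 × 96500 = 69560 C
t = 69560 / 14.2 = 4899 s

4900 s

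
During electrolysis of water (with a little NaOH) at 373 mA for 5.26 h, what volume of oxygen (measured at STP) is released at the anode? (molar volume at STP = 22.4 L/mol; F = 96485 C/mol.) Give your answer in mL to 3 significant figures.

410 mL

Q = It = 0.373 × 18936 = 7063 C
Moles of electrons = 7063 / 96485 = 0.07320 mol
2H₂O → O₂ + 4H⁺ + 4e⁻, so n(O₂) = 0.07320 / 4 = 0.01830 mol
V = 0.01830 × 22.4 = 0.4099 L
= 410 mL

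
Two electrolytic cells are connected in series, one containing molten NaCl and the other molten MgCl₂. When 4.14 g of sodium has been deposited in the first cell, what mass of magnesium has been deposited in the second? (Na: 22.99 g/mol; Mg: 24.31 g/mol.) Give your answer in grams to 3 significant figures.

2.19 g

n(Na) = 4.14 / 22.99 = 0.1801 mol
Na⁺ + e⁻ → Na, so n(e⁻) = 0.1801 mol
The cells are in series, so the same charge (and hence the same n(e⁻) = 0.1801 mol) passes through both.
Mg²⁺ + 2e⁻ → Mg, so n(Mg) = 0.1801 / 2 = 0.09005 mol
m(Mg) = 0.09005 × 24.31 = 2.19 g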